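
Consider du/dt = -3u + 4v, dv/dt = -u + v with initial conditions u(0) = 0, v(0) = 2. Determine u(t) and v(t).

Coefficient matrix A = [[-3, 4], [-1, 1]].
Characteristic polynomial det(A - λI) = λ^2 + 2λ + 1 = 0.
Single eigenvalue λ = -1 with algebraic multiplicity 2.
Eigenvector v = (-2,-1); generalized eigenvector w with (A-λI)w=v is (-3,-2).
General solution: e^(-t)[C_1·v + C_2·(t·v + w)].
Applying u(0)=0, v(0)=2 gives C_1=6, C_2=-4.

u(t) = 8te^(-t), v(t) = 4te^(-t) + 2e^(-t)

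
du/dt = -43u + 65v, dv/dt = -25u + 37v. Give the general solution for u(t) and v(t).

u(t) = 2K_1e^(-3t)sin(5t) + 3K_1e^(-3t)cos(5t) + 3K_2e^(-3t)sin(5t) - 2K_2e^(-3t)cos(5t), v(t) = K_1e^(-3t)sin(5t) + 2K_1e^(-3t)cos(5t) + 2K_2e^(-3t)sin(5t) - K_2e^(-3t)cos(5t)

Coefficient matrix A = [[-43, 65], [-25, 37]].
Characteristic polynomial det(A - λI) = λ^2 + 6λ + 34 = 0.
Eigenvalues λ = -3 ± 5i (complex conjugate pair).
For λ=-3+5i: an eigenvector is (3,2) - i(2,1) = (3 - 2i, 2 - i).
A real fundamental pair from Re and Im of e^((-3+5i)t)v: X_1 = e^(-3t)(cos(5t)·(3,2) + sin(5t)·(2,1)), X_2 = e^(-3t)(sin(5t)·(3,2) - cos(5t)·(2,1)).
General solution: K_1X_1 + K_2X_2.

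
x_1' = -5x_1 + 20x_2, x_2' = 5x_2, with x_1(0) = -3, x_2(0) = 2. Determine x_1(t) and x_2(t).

Coefficient matrix A = [[-5, 20], [0, 5]].
Characteristic polynomial det(A - λI) = λ^2 - 25 = 0.
Eigenvalues λ = 5, -5.
For λ=5: (A-λI) row 1 is [-10, 20], so an eigenvector is (-2, -1).
For λ=-5: (A-λI) row 1 is [0, 20], so an eigenvector is (-1, 0).
General solution: K_1e^(5t)(-2,-1) + K_2e^(-5t)(-1,0).
Applying x_1(0)=-3, x_2(0)=2 gives K_1=-2, K_2=7.

x_1(t) = 4e^(5t) - 7e^(-5t), x_2(t) = 2e^(5t)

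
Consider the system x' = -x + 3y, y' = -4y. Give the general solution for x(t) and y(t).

x(t) = K_1e^(-t) - K_2e^(-4t), y(t) = K_2e^(-4t)

Coefficient matrix A = [[-1, 3], [0, -4]].
Characteristic polynomial det(A - λI) = λ^2 + 5λ + 4 = 0.
Eigenvalues λ = -1, -4.
For λ=-1: (A-λI) row 1 is [0, 3], so an eigenvector is (1, 0).
For λ=-4: (A-λI) row 1 is [3, 3], so an eigenvector is (-1, 1).
General solution: K_1e^(-t)(1,0) + K_2e^(-4t)(-1,1).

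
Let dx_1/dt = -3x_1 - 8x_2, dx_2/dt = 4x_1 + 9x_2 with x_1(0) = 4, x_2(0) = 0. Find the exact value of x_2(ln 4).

4080

A = [[-3,-8],[4,9]]; eigenvalues λ = 1, 5.
Eigenvectors: (2,-1) for λ=1, (1,-1) for λ=5.
From the initial condition, c_1 = 4, c_2 = -4.
x_2(ln 4) = (4)(4^1)(-1) + (-4)(4^5)(-1) = 4080.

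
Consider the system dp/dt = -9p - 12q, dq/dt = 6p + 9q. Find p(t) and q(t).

Coefficient matrix A = [[-9, -12], [6, 9]].
Characteristic polynomial det(A - λI) = λ^2 - 9 = 0.
Eigenvalues λ = -3, 3.
For λ=-3: (A-λI) row 1 is [-6, -12], so an eigenvector is (-2, 1).
For λ=3: (A-λI) row 1 is [-12, -12], so an eigenvector is (1, -1).
General solution: K_1e^(-3t)(-2,1) + K_2e^(3t)(1,-1).

p(t) = -2K_1e^(-3t) + K_2e^(3t), q(t) = K_1e^(-3t) - K_2e^(3t)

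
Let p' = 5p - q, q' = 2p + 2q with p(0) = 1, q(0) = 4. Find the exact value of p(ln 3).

-81

A = [[5,-1],[2,2]]; eigenvalues λ = 4, 3.
Eigenvectors: (1,1) for λ=4, (-1,-2) for λ=3.
From the initial condition, c_1 = -2, c_2 = -3.
p(ln 3) = (-2)(3^4)(1) + (-3)(3^3)(-1) = -81.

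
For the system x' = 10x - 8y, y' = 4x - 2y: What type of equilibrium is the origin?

unstable node

A = [[10,-8],[4,-2]]; det(A-λI) = λ^2 - 8λ + 12.
λ = 2, 6: both positive.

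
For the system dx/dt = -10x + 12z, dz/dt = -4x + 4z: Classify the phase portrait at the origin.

A = [[-10,12],[-4,4]]; det(A-λI) = λ^2 + 6λ + 8.
λ = -2, -4: both negative.

stable node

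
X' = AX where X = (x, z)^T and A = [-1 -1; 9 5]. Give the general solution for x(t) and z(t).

x(t) = -K_1e^(2t) - K_2te^(2t) + K_2e^(2t), z(t) = 3K_1e^(2t) + 3K_2te^(2t) - 2K_2e^(2t)

Coefficient matrix A = [[-1, -1], [9, 5]].
Characteristic polynomial det(A - λI) = λ^2 - 4λ + 4 = 0.
Single eigenvalue λ = 2 with algebraic multiplicity 2.
Eigenvector v = (-1,3); generalized eigenvector w with (A-λI)w=v is (1,-2).
General solution: e^(2t)[K_1·v + K_2·(t·v + w)].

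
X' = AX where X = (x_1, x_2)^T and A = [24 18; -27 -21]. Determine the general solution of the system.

x_1(t) = 2C_1e^(-3t) - C_2e^(6t), x_2(t) = -3C_1e^(-3t) + C_2e^(6t)

Coefficient matrix A = [[24, 18], [-27, -21]].
Characteristic polynomial det(A - λI) = λ^2 - 3λ - 18 = 0.
Eigenvalues λ = -3, 6.
For λ=-3: (A-λI) row 1 is [27, 18], so an eigenvector is (2, -3).
For λ=6: (A-λI) row 1 is [18, 18], so an eigenvector is (-1, 1).
General solution: C_1e^(-3t)(2,-3) + C_2e^(6t)(-1,1).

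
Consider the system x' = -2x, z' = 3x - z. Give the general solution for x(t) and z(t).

x(t) = c_1e^(-2t), z(t) = -3c_1e^(-2t) + c_2e^(-t)

Coefficient matrix A = [[-2, 0], [3, -1]].
Characteristic polynomial det(A - λI) = λ^2 + 3λ + 2 = 0.
Eigenvalues λ = -2, -1.
For λ=-2: (A-λI) row 2 is [3, 1], so an eigenvector is (1, -3).
For λ=-1: (A-λI) row 1 is [-1, 0], so an eigenvector is (0, 1).
General solution: c_1e^(-2t)(1,-3) + c_2e^(-t)(0,1).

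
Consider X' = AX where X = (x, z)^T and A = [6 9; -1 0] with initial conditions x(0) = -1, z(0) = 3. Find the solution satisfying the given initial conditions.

x(t) = 24te^(3t) - e^(3t), z(t) = -8te^(3t) + 3e^(3t)

Coefficient matrix A = [[6, 9], [-1, 0]].
Characteristic polynomial det(A - λI) = λ^2 - 6λ + 9 = 0.
Single eigenvalue λ = 3 with algebraic multiplicity 2.
Eigenvector v = (-3,1); generalized eigenvector w with (A-λI)w=v is (2,-1).
General solution: e^(3t)[C_1·v + C_2·(t·v + w)].
Applying x(0)=-1, z(0)=3 gives C_1=-5, C_2=-8.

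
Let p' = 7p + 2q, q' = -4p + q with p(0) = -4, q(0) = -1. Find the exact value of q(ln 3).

A = [[7,2],[-4,1]]; eigenvalues λ = 5, 3.
Eigenvectors: (1,-1) for λ=5, (-1,2) for λ=3.
From the initial condition, c_1 = -9, c_2 = -5.
q(ln 3) = (-9)(3^5)(-1) + (-5)(3^3)(2) = 1917.

1917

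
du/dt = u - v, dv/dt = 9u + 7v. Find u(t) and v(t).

Coefficient matrix A = [[1, -1], [9, 7]].
Characteristic polynomial det(A - λI) = λ^2 - 8λ + 16 = 0.
Single eigenvalue λ = 4 with algebraic multiplicity 2.
Eigenvector v = (-1,3); generalized eigenvector w with (A-λI)w=v is (1,-2).
General solution: e^(4t)[c_1·v + c_2·(t·v + w)].

u(t) = -c_1e^(4t) - c_2te^(4t) + c_2e^(4t), v(t) = 3c_1e^(4t) + 3c_2te^(4t) - 2c_2e^(4t)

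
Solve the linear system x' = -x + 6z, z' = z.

x(t) = 3K_1e^(t) - K_2e^(-t), z(t) = K_1e^(t)

Coefficient matrix A = [[-1, 6], [0, 1]].
Characteristic polynomial det(A - λI) = λ^2 - 1 = 0.
Eigenvalues λ = 1, -1.
For λ=1: (A-λI) row 1 is [-2, 6], so an eigenvector is (3, 1).
For λ=-1: (A-λI) row 1 is [0, 6], so an eigenvector is (-1, 0).
General solution: K_1e^(t)(3,1) + K_2e^(-t)(-1,0).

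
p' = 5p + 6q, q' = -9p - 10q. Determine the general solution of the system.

p(t) = 2C_1e^(-4t) - C_2e^(-t), q(t) = -3C_1e^(-4t) + C_2e^(-t)

Coefficient matrix A = [[5, 6], [-9, -10]].
Characteristic polynomial det(A - λI) = λ^2 + 5λ + 4 = 0.
Eigenvalues λ = -4, -1.
For λ=-4: (A-λI) row 1 is [9, 6], so an eigenvector is (2, -3).
For λ=-1: (A-λI) row 1 is [6, 6], so an eigenvector is (-1, 1).
General solution: C_1e^(-4t)(2,-3) + C_2e^(-t)(-1,1).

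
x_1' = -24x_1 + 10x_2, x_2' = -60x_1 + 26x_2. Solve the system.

x_1(t) = C_1e^(-4t) + C_2e^(6t), x_2(t) = 2C_1e^(-4t) + 3C_2e^(6t)

Coefficient matrix A = [[-24, 10], [-60, 26]].
Characteristic polynomial det(A - λI) = λ^2 - 2λ - 24 = 0.
Eigenvalues λ = -4, 6.
For λ=-4: (A-λI) row 1 is [-20, 10], so an eigenvector is (1, 2).
For λ=6: (A-λI) row 1 is [-30, 10], so an eigenvector is (1, 3).
General solution: C_1e^(-4t)(1,2) + C_2e^(6t)(1,3).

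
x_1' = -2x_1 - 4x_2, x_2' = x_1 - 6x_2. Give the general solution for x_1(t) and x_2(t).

Coefficient matrix A = [[-2, -4], [1, -6]].
Characteristic polynomial det(A - λI) = λ^2 + 8λ + 16 = 0.
Single eigenvalue λ = -4 with algebraic multiplicity 2.
Eigenvector v = (2,1); generalized eigenvector w with (A-λI)w=v is (3,1).
General solution: e^(-4t)[C_1·v + C_2·(t·v + w)].

x_1(t) = 2C_1e^(-4t) + 2C_2te^(-4t) + 3C_2e^(-4t), x_2(t) = C_1e^(-4t) + C_2te^(-4t) + C_2e^(-4t)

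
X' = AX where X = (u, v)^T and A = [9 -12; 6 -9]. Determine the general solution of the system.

u(t) = 2K_1e^(3t) - K_2e^(-3t), v(t) = K_1e^(3t) - K_2e^(-3t)

Coefficient matrix A = [[9, -12], [6, -9]].
Characteristic polynomial det(A - λI) = λ^2 - 9 = 0.
Eigenvalues λ = 3, -3.
For λ=3: (A-λI) row 1 is [6, -12], so an eigenvector is (2, 1).
For λ=-3: (A-λI) row 1 is [12, -12], so an eigenvector is (-1, -1).
General solution: K_1e^(3t)(2,1) + K_2e^(-3t)(-1,-1).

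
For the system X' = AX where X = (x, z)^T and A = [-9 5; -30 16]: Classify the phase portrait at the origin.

unstable node

A = [[-9,5],[-30,16]]; det(A-λI) = λ^2 - 7λ + 6.
λ = 6, 1: both positive.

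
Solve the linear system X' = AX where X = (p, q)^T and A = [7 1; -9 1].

Coefficient matrix A = [[7, 1], [-9, 1]].
Characteristic polynomial det(A - λI) = λ^2 - 8λ + 16 = 0.
Single eigenvalue λ = 4 with algebraic multiplicity 2.
Eigenvector v = (-1,3); generalized eigenvector w with (A-λI)w=v is (-1,2).
General solution: e^(4t)[C_1·v + C_2·(t·v + w)].

p(t) = -C_1e^(4t) - C_2te^(4t) - C_2e^(4t), q(t) = 3C_1e^(4t) + 3C_2te^(4t) + 2C_2e^(4t)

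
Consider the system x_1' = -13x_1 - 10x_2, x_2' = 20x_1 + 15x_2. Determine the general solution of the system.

x_1(t) = -2c_1e^(t)sin(2t) + c_1e^(t)cos(2t) + c_2e^(t)sin(2t) + 2c_2e^(t)cos(2t), x_2(t) = 3c_1e^(t)sin(2t) - c_1e^(t)cos(2t) - c_2e^(t)sin(2t) - 3c_2e^(t)cos(2t)

Coefficient matrix A = [[-13, -10], [20, 15]].
Characteristic polynomial det(A - λI) = λ^2 - 2λ + 5 = 0.
Eigenvalues λ = 1 ± 2i (complex conjugate pair).
For λ=1+2i: an eigenvector is (1,-1) - i(-2,3) = (1 + 2i, -1 - 3i).
A real fundamental pair from Re and Im of e^((1+2i)t)v: X_1 = e^(t)(cos(2t)·(1,-1) + sin(2t)·(-2,3)), X_2 = e^(t)(sin(2t)·(1,-1) - cos(2t)·(-2,3)).
General solution: c_1X_1 + c_2X_2.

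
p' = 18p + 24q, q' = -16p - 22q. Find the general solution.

Coefficient matrix A = [[18, 24], [-16, -22]].
Characteristic polynomial det(A - λI) = λ^2 + 4λ - 12 = 0.
Eigenvalues λ = -6, 2.
For λ=-6: (A-λI) row 1 is [24, 24], so an eigenvector is (1, -1).
For λ=2: (A-λI) row 1 is [16, 24], so an eigenvector is (3, -2).
General solution: K_1e^(-6t)(1,-1) + K_2e^(2t)(3,-2).

p(t) = K_1e^(-6t) + 3K_2e^(2t), q(t) = -K_1e^(-6t) - 2K_2e^(2t)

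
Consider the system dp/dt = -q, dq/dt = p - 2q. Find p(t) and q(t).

p(t) = c_1e^(-t) + c_2te^(-t) + 2c_2e^(-t), q(t) = c_1e^(-t) + c_2te^(-t) + c_2e^(-t)

Coefficient matrix A = [[0, -1], [1, -2]].
Characteristic polynomial det(A - λI) = λ^2 + 2λ + 1 = 0.
Single eigenvalue λ = -1 with algebraic multiplicity 2.
Eigenvector v = (1,1); generalized eigenvector w with (A-λI)w=v is (2,1).
General solution: e^(-t)[c_1·v + c_2·(t·v + w)].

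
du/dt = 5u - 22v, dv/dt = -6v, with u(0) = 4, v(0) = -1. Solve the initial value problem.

u(t) = 6e^(5t) - 2e^(-6t), v(t) = -e^(-6t)

Coefficient matrix A = [[5, -22], [0, -6]].
Characteristic polynomial det(A - λI) = λ^2 + λ - 30 = 0.
Eigenvalues λ = 5, -6.
For λ=5: (A-λI) row 1 is [0, -22], so an eigenvector is (1, 0).
For λ=-6: (A-λI) row 1 is [11, -22], so an eigenvector is (2, 1).
General solution: c_1e^(5t)(1,0) + c_2e^(-6t)(2,1).
Applying u(0)=4, v(0)=-1 gives c_1=6, c_2=-1.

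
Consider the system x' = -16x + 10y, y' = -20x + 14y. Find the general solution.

x(t) = -C_1e^(4t) - C_2e^(-6t), y(t) = -2C_1e^(4t) - C_2e^(-6t)

Coefficient matrix A = [[-16, 10], [-20, 14]].
Characteristic polynomial det(A - λI) = λ^2 + 2λ - 24 = 0.
Eigenvalues λ = 4, -6.
For λ=4: (A-λI) row 1 is [-20, 10], so an eigenvector is (-1, -2).
For λ=-6: (A-λI) row 1 is [-10, 10], so an eigenvector is (-1, -1).
General solution: C_1e^(4t)(-1,-2) + C_2e^(-6t)(-1,-1).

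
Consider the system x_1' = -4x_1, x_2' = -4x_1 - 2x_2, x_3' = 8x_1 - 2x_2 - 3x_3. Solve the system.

Coefficient matrix A = [[-4, 0, 0], [-4, -2, 0], [8, -2, -3]].
det(A - λI) = 0 gives eigenvalues λ = -4, -2, -3.
For λ=-4: eigenvector (1,2,-4).
For λ=-2: eigenvector (0,1,-2).
For λ=-3: eigenvector (0,0,1).
General solution: C_1e^(-4t)(1,2,-4) + C_2e^(-2t)(0,1,-2) + C_3e^(-3t)(0,0,1).

x_1(t) = C_1e^(-4t), x_2(t) = 2C_1e^(-4t) + C_2e^(-2t), x_3(t) = -4C_1e^(-4t) - 2C_2e^(-2t) + C_3e^(-3t)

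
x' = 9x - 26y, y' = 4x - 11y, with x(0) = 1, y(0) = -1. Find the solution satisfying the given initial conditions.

Coefficient matrix A = [[9, -26], [4, -11]].
Characteristic polynomial det(A - λI) = λ^2 + 2λ + 5 = 0.
Eigenvalues λ = -1 ± 2i (complex conjugate pair).
For λ=-1+2i: an eigenvector is (3,1) - i(2,1) = (3 - 2i, 1 - i).
A real fundamental pair from Re and Im of e^((-1+2i)t)v: X_1 = e^(-t)(cos(2t)·(3,1) + sin(2t)·(2,1)), X_2 = e^(-t)(sin(2t)·(3,1) - cos(2t)·(2,1)).
General solution: c_1X_1 + c_2X_2.
Applying x(0)=1, y(0)=-1 gives c_1=3, c_2=4.

x(t) = 18e^(-t)sin(2t) + e^(-t)cos(2t), y(t) = 7e^(-t)sin(2t) - e^(-t)cos(2t)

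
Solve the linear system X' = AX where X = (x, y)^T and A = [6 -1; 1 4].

Coefficient matrix A = [[6, -1], [1, 4]].
Characteristic polynomial det(A - λI) = λ^2 - 10λ + 25 = 0.
Single eigenvalue λ = 5 with algebraic multiplicity 2.
Eigenvector v = (1,1); generalized eigenvector w with (A-λI)w=v is (0,-1).
General solution: e^(5t)[c_1·v + c_2·(t·v + w)].

x(t) = c_1e^(5t) + c_2te^(5t), y(t) = c_1e^(5t) + c_2te^(5t) - c_2e^(5t)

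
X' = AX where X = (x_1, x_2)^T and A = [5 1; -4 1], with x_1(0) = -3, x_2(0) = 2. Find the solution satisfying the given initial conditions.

Coefficient matrix A = [[5, 1], [-4, 1]].
Characteristic polynomial det(A - λI) = λ^2 - 6λ + 9 = 0.
Single eigenvalue λ = 3 with algebraic multiplicity 2.
Eigenvector v = (-1,2); generalized eigenvector w with (A-λI)w=v is (-1,1).
General solution: e^(3t)[K_1·v + K_2·(t·v + w)].
Applying x_1(0)=-3, x_2(0)=2 gives K_1=-1, K_2=4.

x_1(t) = -4te^(3t) - 3e^(3t), x_2(t) = 8te^(3t) + 2e^(3t)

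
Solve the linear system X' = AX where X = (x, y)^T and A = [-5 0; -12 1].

Coefficient matrix A = [[-5, 0], [-12, 1]].
Characteristic polynomial det(A - λI) = λ^2 + 4λ - 5 = 0.
Eigenvalues λ = 1, -5.
For λ=1: (A-λI) row 1 is [-6, 0], so an eigenvector is (0, -1).
For λ=-5: (A-λI) row 2 is [-12, 6], so an eigenvector is (-1, -2).
General solution: K_1e^(t)(0,-1) + K_2e^(-5t)(-1,-2).

x(t) = -K_2e^(-5t), y(t) = -K_1e^(t) - 2K_2e^(-5t)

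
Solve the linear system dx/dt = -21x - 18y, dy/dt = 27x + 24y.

x(t) = -2K_1e^(6t) - K_2e^(-3t), y(t) = 3K_1e^(6t) + K_2e^(-3t)

Coefficient matrix A = [[-21, -18], [27, 24]].
Characteristic polynomial det(A - λI) = λ^2 - 3λ - 18 = 0.
Eigenvalues λ = 6, -3.
For λ=6: (A-λI) row 1 is [-27, -18], so an eigenvector is (-2, 3).
For λ=-3: (A-λI) row 1 is [-18, -18], so an eigenvector is (-1, 1).
General solution: K_1e^(6t)(-2,3) + K_2e^(-3t)(-1,1).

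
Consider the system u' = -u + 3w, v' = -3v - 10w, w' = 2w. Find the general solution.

Coefficient matrix A = [[-1, 0, 3], [0, -3, -10], [0, 0, 2]].
det(A - λI) = 0 gives eigenvalues λ = -1, 2, -3.
For λ=-1: eigenvector (1,0,0).
For λ=2: eigenvector (1,-2,1).
For λ=-3: eigenvector (0,1,0).
General solution: C_1e^(-t)(1,0,0) + C_2e^(2t)(1,-2,1) + C_3e^(-3t)(0,1,0).

u(t) = C_1e^(-t) + C_2e^(2t), v(t) = -2C_2e^(2t) + C_3e^(-3t), w(t) = C_2e^(2t)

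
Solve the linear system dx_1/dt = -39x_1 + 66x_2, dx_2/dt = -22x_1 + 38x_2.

Coefficient matrix A = [[-39, 66], [-22, 38]].
Characteristic polynomial det(A - λI) = λ^2 + λ - 30 = 0.
Eigenvalues λ = 5, -6.
For λ=5: (A-λI) row 1 is [-44, 66], so an eigenvector is (-3, -2).
For λ=-6: (A-λI) row 1 is [-33, 66], so an eigenvector is (2, 1).
General solution: c_1e^(5t)(-3,-2) + c_2e^(-6t)(2,1).

x_1(t) = -3c_1e^(5t) + 2c_2e^(-6t), x_2(t) = -2c_1e^(5t) + c_2e^(-6t)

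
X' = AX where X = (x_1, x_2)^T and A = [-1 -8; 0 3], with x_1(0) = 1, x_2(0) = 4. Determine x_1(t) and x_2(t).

Coefficient matrix A = [[-1, -8], [0, 3]].
Characteristic polynomial det(A - λI) = λ^2 - 2λ - 3 = 0.
Eigenvalues λ = -1, 3.
For λ=-1: (A-λI) row 1 is [0, -8], so an eigenvector is (-1, 0).
For λ=3: (A-λI) row 1 is [-4, -8], so an eigenvector is (2, -1).
General solution: c_1e^(-t)(-1,0) + c_2e^(3t)(2,-1).
Applying x_1(0)=1, x_2(0)=4 gives c_1=-9, c_2=-4.

x_1(t) = -8e^(3t) + 9e^(-t), x_2(t) = 4e^(3t)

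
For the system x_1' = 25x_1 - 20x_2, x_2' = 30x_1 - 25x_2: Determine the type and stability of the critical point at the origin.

A = [[25,-20],[30,-25]]; det(A-λI) = λ^2 - 25.
λ = -5, 5: opposite signs.

saddle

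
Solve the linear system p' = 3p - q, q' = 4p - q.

p(t) = -K_1e^(t) - K_2te^(t) - K_2e^(t), q(t) = -2K_1e^(t) - 2K_2te^(t) - K_2e^(t)

Coefficient matrix A = [[3, -1], [4, -1]].
Characteristic polynomial det(A - λI) = λ^2 - 2λ + 1 = 0.
Single eigenvalue λ = 1 with algebraic multiplicity 2.
Eigenvector v = (-1,-2); generalized eigenvector w with (A-λI)w=v is (-1,-1).
General solution: e^(t)[K_1·v + K_2·(t·v + w)].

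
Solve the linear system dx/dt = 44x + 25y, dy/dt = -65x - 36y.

Coefficient matrix A = [[44, 25], [-65, -36]].
Characteristic polynomial det(A - λI) = λ^2 - 8λ + 41 = 0.
Eigenvalues λ = 4 ± 5i (complex conjugate pair).
For λ=4+5i: an eigenvector is (-2,3) - i(-1,2) = (-2 + i, 3 - 2i).
A real fundamental pair from Re and Im of e^((4+5i)t)v: X_1 = e^(4t)(cos(5t)·(-2,3) + sin(5t)·(-1,2)), X_2 = e^(4t)(sin(5t)·(-2,3) - cos(5t)·(-1,2)).
General solution: C_1X_1 + C_2X_2.

x(t) = -C_1e^(4t)sin(5t) - 2C_1e^(4t)cos(5t) - 2C_2e^(4t)sin(5t) + C_2e^(4t)cos(5t), y(t) = 2C_1e^(4t)sin(5t) + 3C_1e^(4t)cos(5t) + 3C_2e^(4t)sin(5t) - 2C_2e^(4t)cos(5t)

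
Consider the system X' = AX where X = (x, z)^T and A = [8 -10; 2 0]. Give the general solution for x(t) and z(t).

x(t) = c_1e^(4t)sin(2t) - 2c_1e^(4t)cos(2t) - 2c_2e^(4t)sin(2t) - c_2e^(4t)cos(2t), z(t) = -c_1e^(4t)cos(2t) - c_2e^(4t)sin(2t)

Coefficient matrix A = [[8, -10], [2, 0]].
Characteristic polynomial det(A - λI) = λ^2 - 8λ + 20 = 0.
Eigenvalues λ = 4 ± 2i (complex conjugate pair).
For λ=4+2i: an eigenvector is (-2,-1) - i(1,0) = (-2 - i, -1).
A real fundamental pair from Re and Im of e^((4+2i)t)v: X_1 = e^(4t)(cos(2t)·(-2,-1) + sin(2t)·(1,0)), X_2 = e^(4t)(sin(2t)·(-2,-1) - cos(2t)·(1,0)).
General solution: c_1X_1 + c_2X_2.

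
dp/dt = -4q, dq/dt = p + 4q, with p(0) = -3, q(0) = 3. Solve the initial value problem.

Coefficient matrix A = [[0, -4], [1, 4]].
Characteristic polynomial det(A - λI) = λ^2 - 4λ + 4 = 0.
Single eigenvalue λ = 2 with algebraic multiplicity 2.
Eigenvector v = (-2,1); generalized eigenvector w with (A-λI)w=v is (-3,2).
General solution: e^(2t)[K_1·v + K_2·(t·v + w)].
Applying p(0)=-3, q(0)=3 gives K_1=-3, K_2=3.

p(t) = -6te^(2t) - 3e^(2t), q(t) = 3te^(2t) + 3e^(2t)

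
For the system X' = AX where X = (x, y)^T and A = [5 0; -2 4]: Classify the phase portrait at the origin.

unstable node

A = [[5,0],[-2,4]]; det(A-λI) = λ^2 - 9λ + 20.
λ = 4, 5: both positive.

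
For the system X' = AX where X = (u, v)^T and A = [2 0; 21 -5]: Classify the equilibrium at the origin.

A = [[2,0],[21,-5]]; det(A-λI) = λ^2 + 3λ - 10.
λ = -5, 2: opposite signs.

saddle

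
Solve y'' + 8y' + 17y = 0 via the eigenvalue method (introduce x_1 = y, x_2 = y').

y(t) = K_1e^(-4t)cos(t) + K_2e^(-4t)sin(t)

Let x_1 = y, x_2 = y'. Then x_1' = x_2 and x_2' = -17x_1 - 8x_2.
A = [[0,1],[-17,-8]]; det(A-λI) = λ^2 + 8λ + 17.
Eigenvalues λ = -4 ± i.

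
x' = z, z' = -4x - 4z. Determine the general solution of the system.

x(t) = C_1e^(-2t) + C_2te^(-2t) - C_2e^(-2t), z(t) = -2C_1e^(-2t) - 2C_2te^(-2t) + 3C_2e^(-2t)

Coefficient matrix A = [[0, 1], [-4, -4]].
Characteristic polynomial det(A - λI) = λ^2 + 4λ + 4 = 0.
Single eigenvalue λ = -2 with algebraic multiplicity 2.
Eigenvector v = (1,-2); generalized eigenvector w with (A-λI)w=v is (-1,3).
General solution: e^(-2t)[C_1·v + C_2·(t·v + w)].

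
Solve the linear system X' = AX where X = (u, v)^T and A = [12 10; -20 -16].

u(t) = -2K_1e^(-2t)sin(2t) - K_1e^(-2t)cos(2t) - K_2e^(-2t)sin(2t) + 2K_2e^(-2t)cos(2t), v(t) = 3K_1e^(-2t)sin(2t) + K_1e^(-2t)cos(2t) + K_2e^(-2t)sin(2t) - 3K_2e^(-2t)cos(2t)

Coefficient matrix A = [[12, 10], [-20, -16]].
Characteristic polynomial det(A - λI) = λ^2 + 4λ + 8 = 0.
Eigenvalues λ = -2 ± 2i (complex conjugate pair).
For λ=-2+2i: an eigenvector is (-1,1) - i(-2,3) = (-1 + 2i, 1 - 3i).
A real fundamental pair from Re and Im of e^((-2+2i)t)v: X_1 = e^(-2t)(cos(2t)·(-1,1) + sin(2t)·(-2,3)), X_2 = e^(-2t)(sin(2t)·(-1,1) - cos(2t)·(-2,3)).
General solution: K_1X_1 + K_2X_2.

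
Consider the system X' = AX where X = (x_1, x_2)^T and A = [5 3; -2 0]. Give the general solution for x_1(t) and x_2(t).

x_1(t) = -c_1e^(2t) - 3c_2e^(3t), x_2(t) = c_1e^(2t) + 2c_2e^(3t)

Coefficient matrix A = [[5, 3], [-2, 0]].
Characteristic polynomial det(A - λI) = λ^2 - 5λ + 6 = 0.
Eigenvalues λ = 2, 3.
For λ=2: (A-λI) row 1 is [3, 3], so an eigenvector is (-1, 1).
For λ=3: (A-λI) row 1 is [2, 3], so an eigenvector is (-3, 2).
General solution: c_1e^(2t)(-1,1) + c_2e^(3t)(-3,2).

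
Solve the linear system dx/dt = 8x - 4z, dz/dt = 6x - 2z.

x(t) = -C_1e^(4t) + 2C_2e^(2t), z(t) = -C_1e^(4t) + 3C_2e^(2t)

Coefficient matrix A = [[8, -4], [6, -2]].
Characteristic polynomial det(A - λI) = λ^2 - 6λ + 8 = 0.
Eigenvalues λ = 4, 2.
For λ=4: (A-λI) row 1 is [4, -4], so an eigenvector is (-1, -1).
For λ=2: (A-λI) row 1 is [6, -4], so an eigenvector is (2, 3).
General solution: C_1e^(4t)(-1,-1) + C_2e^(2t)(2,3).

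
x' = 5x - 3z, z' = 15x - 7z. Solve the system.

Coefficient matrix A = [[5, -3], [15, -7]].
Characteristic polynomial det(A - λI) = λ^2 + 2λ + 10 = 0.
Eigenvalues λ = -1 ± 3i (complex conjugate pair).
For λ=-1+3i: an eigenvector is (0,1) - i(-1,-2) = (0 + i, 1 + 2i).
A real fundamental pair from Re and Im of e^((-1+3i)t)v: X_1 = e^(-t)(cos(3t)·(0,1) + sin(3t)·(-1,-2)), X_2 = e^(-t)(sin(3t)·(0,1) - cos(3t)·(-1,-2)).
General solution: c_1X_1 + c_2X_2.

x(t) = -c_1e^(-t)sin(3t) + c_2e^(-t)cos(3t), z(t) = -2c_1e^(-t)sin(3t) + c_1e^(-t)cos(3t) + c_2e^(-t)sin(3t) + 2c_2e^(-t)cos(3t)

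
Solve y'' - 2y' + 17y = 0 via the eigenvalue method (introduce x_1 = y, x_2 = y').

y(t) = c_1e^(t)cos(4t) + c_2e^(t)sin(4t)

Let x_1 = y, x_2 = y'. Then x_1' = x_2 and x_2' = -17x_1 + 2x_2.
A = [[0,1],[-17,2]]; det(A-λI) = λ^2 - 2λ + 17.
Eigenvalues λ = 1 ± 4i.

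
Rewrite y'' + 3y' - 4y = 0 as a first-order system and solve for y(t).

Let x_1 = y, x_2 = y'. Then x_1' = x_2 and x_2' = 4x_1 - 3x_2.
A = [[0,1],[4,-3]]; det(A-λI) = λ^2 + 3λ - 4.
Eigenvalues λ = -4, 1 with eigenvectors (1,-4), (1,1).

y(t) = K_1e^(-4t) + K_2e^(t)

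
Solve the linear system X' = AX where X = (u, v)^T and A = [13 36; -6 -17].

Coefficient matrix A = [[13, 36], [-6, -17]].
Characteristic polynomial det(A - λI) = λ^2 + 4λ - 5 = 0.
Eigenvalues λ = -5, 1.
For λ=-5: (A-λI) row 1 is [18, 36], so an eigenvector is (2, -1).
For λ=1: (A-λI) row 1 is [12, 36], so an eigenvector is (-3, 1).
General solution: K_1e^(-5t)(2,-1) + K_2e^(t)(-3,1).

u(t) = 2K_1e^(-5t) - 3K_2e^(t), v(t) = -K_1e^(-5t) + K_2e^(t)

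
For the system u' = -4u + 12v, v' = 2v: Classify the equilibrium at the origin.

saddle

A = [[-4,12],[0,2]]; det(A-λI) = λ^2 + 2λ - 8.
λ = -4, 2: opposite signs.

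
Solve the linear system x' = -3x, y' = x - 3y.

x(t) = c_2e^(-3t), y(t) = c_1e^(-3t) + c_2te^(-3t) - 3c_2e^(-3t)

Coefficient matrix A = [[-3, 0], [1, -3]].
Characteristic polynomial det(A - λI) = λ^2 + 6λ + 9 = 0.
Single eigenvalue λ = -3 with algebraic multiplicity 2.
Eigenvector v = (0,1); generalized eigenvector w with (A-λI)w=v is (1,-3).
General solution: e^(-3t)[c_1·v + c_2·(t·v + w)].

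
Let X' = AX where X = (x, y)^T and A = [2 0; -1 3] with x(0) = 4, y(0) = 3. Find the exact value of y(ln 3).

A = [[2,0],[-1,3]]; eigenvalues λ = 2, 3.
Eigenvectors: (1,1) for λ=2, (0,-1) for λ=3.
From the initial condition, c_1 = 4, c_2 = 1.
y(ln 3) = (4)(3^2)(1) + (1)(3^3)(-1) = 9.

9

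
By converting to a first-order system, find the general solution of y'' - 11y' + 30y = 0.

Let x_1 = y, x_2 = y'. Then x_1' = x_2 and x_2' = -30x_1 + 11x_2.
A = [[0,1],[-30,11]]; det(A-λI) = λ^2 - 11λ + 30.
Eigenvalues λ = 6, 5 with eigenvectors (1,6), (1,5).

y(t) = K_1e^(6t) + K_2e^(5t)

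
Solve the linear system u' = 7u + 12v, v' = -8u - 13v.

Coefficient matrix A = [[7, 12], [-8, -13]].
Characteristic polynomial det(A - λI) = λ^2 + 6λ + 5 = 0.
Eigenvalues λ = -5, -1.
For λ=-5: (A-λI) row 1 is [12, 12], so an eigenvector is (-1, 1).
For λ=-1: (A-λI) row 1 is [8, 12], so an eigenvector is (-3, 2).
General solution: K_1e^(-5t)(-1,1) + K_2e^(-t)(-3,2).

u(t) = -K_1e^(-5t) - 3K_2e^(-t), v(t) = K_1e^(-5t) + 2K_2e^(-t)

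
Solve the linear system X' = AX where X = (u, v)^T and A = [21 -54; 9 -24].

u(t) = -3K_1e^(3t) + 2K_2e^(-6t), v(t) = -K_1e^(3t) + K_2e^(-6t)

Coefficient matrix A = [[21, -54], [9, -24]].
Characteristic polynomial det(A - λI) = λ^2 + 3λ - 18 = 0.
Eigenvalues λ = 3, -6.
For λ=3: (A-λI) row 1 is [18, -54], so an eigenvector is (-3, -1).
For λ=-6: (A-λI) row 1 is [27, -54], so an eigenvector is (2, 1).
General solution: K_1e^(3t)(-3,-1) + K_2e^(-6t)(2,1).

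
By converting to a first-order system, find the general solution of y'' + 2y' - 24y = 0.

y(t) = C_1e^(-6t) + C_2e^(4t)

Let x_1 = y, x_2 = y'. Then x_1' = x_2 and x_2' = 24x_1 - 2x_2.
A = [[0,1],[24,-2]]; det(A-λI) = λ^2 + 2λ - 24.
Eigenvalues λ = -6, 4 with eigenvectors (1,-6), (1,4).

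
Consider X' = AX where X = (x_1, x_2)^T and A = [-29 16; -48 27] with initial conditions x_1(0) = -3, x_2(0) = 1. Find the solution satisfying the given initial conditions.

Coefficient matrix A = [[-29, 16], [-48, 27]].
Characteristic polynomial det(A - λI) = λ^2 + 2λ - 15 = 0.
Eigenvalues λ = 3, -5.
For λ=3: (A-λI) row 1 is [-32, 16], so an eigenvector is (1, 2).
For λ=-5: (A-λI) row 1 is [-24, 16], so an eigenvector is (2, 3).
General solution: C_1e^(3t)(1,2) + C_2e^(-5t)(2,3).
Applying x_1(0)=-3, x_2(0)=1 gives C_1=11, C_2=-7.

x_1(t) = 11e^(3t) - 14e^(-5t), x_2(t) = 22e^(3t) - 21e^(-5t)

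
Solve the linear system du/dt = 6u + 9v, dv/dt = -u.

u(t) = -3C_1e^(3t) - 3C_2te^(3t) - C_2e^(3t), v(t) = C_1e^(3t) + C_2te^(3t)

Coefficient matrix A = [[6, 9], [-1, 0]].
Characteristic polynomial det(A - λI) = λ^2 - 6λ + 9 = 0.
Single eigenvalue λ = 3 with algebraic multiplicity 2.
Eigenvector v = (-3,1); generalized eigenvector w with (A-λI)w=v is (-1,0).
General solution: e^(3t)[C_1·v + C_2·(t·v + w)].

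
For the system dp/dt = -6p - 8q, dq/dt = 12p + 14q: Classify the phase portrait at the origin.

unstable node

A = [[-6,-8],[12,14]]; det(A-λI) = λ^2 - 8λ + 12.
λ = 2, 6: both positive.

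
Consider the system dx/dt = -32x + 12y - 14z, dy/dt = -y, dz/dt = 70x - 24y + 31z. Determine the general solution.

x(t) = -2c_1e^(3t) + 4c_2e^(-t) + c_3e^(-4t), y(t) = c_2e^(-t), z(t) = 5c_1e^(3t) - 8c_2e^(-t) - 2c_3e^(-4t)

Coefficient matrix A = [[-32, 12, -14], [0, -1, 0], [70, -24, 31]].
det(A - λI) = 0 gives eigenvalues λ = 3, -1, -4.
For λ=3: eigenvector (-2,0,5).
For λ=-1: eigenvector (4,1,-8).
For λ=-4: eigenvector (1,0,-2).
General solution: c_1e^(3t)(-2,0,5) + c_2e^(-t)(4,1,-8) + c_3e^(-4t)(1,0,-2).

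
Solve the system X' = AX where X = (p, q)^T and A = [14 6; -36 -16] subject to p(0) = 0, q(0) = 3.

p(t) = 3e^(2t) - 3e^(-4t), q(t) = -6e^(2t) + 9e^(-4t)

Coefficient matrix A = [[14, 6], [-36, -16]].
Characteristic polynomial det(A - λI) = λ^2 + 2λ - 8 = 0.
Eigenvalues λ = -4, 2.
For λ=-4: (A-λI) row 1 is [18, 6], so an eigenvector is (1, -3).
For λ=2: (A-λI) row 1 is [12, 6], so an eigenvector is (1, -2).
General solution: c_1e^(-4t)(1,-3) + c_2e^(2t)(1,-2).
Applying p(0)=0, q(0)=3 gives c_1=-3, c_2=3.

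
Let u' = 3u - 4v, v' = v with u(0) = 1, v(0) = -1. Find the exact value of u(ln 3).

75

A = [[3,-4],[0,1]]; eigenvalues λ = 3, 1.
Eigenvectors: (1,0) for λ=3, (2,1) for λ=1.
From the initial condition, c_1 = 3, c_2 = -1.
u(ln 3) = (3)(3^3)(1) + (-1)(3^1)(2) = 75.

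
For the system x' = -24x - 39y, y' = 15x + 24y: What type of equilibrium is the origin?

center

A = [[-24,-39],[15,24]]; det(A-λI) = λ^2 + 9.
λ = 0 ± 3i: zero real part.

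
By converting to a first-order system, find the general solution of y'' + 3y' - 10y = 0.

Let x_1 = y, x_2 = y'. Then x_1' = x_2 and x_2' = 10x_1 - 3x_2.
A = [[0,1],[10,-3]]; det(A-λI) = λ^2 + 3λ - 10.
Eigenvalues λ = -5, 2 with eigenvectors (1,-5), (1,2).

y(t) = K_1e^(-5t) + K_2e^(2t)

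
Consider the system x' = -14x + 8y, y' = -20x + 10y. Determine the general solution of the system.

x(t) = c_1e^(-2t)sin(4t) + c_1e^(-2t)cos(4t) + c_2e^(-2t)sin(4t) - c_2e^(-2t)cos(4t), y(t) = c_1e^(-2t)sin(4t) + 2c_1e^(-2t)cos(4t) + 2c_2e^(-2t)sin(4t) - c_2e^(-2t)cos(4t)

Coefficient matrix A = [[-14, 8], [-20, 10]].
Characteristic polynomial det(A - λI) = λ^2 + 4λ + 20 = 0.
Eigenvalues λ = -2 ± 4i (complex conjugate pair).
For λ=-2+4i: an eigenvector is (1,2) - i(1,1) = (1 - i, 2 - i).
A real fundamental pair from Re and Im of e^((-2+4i)t)v: X_1 = e^(-2t)(cos(4t)·(1,2) + sin(4t)·(1,1)), X_2 = e^(-2t)(sin(4t)·(1,2) - cos(4t)·(1,1)).
General solution: c_1X_1 + c_2X_2.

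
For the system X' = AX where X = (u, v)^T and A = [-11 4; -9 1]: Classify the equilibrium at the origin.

stable improper node

A = [[-11,4],[-9,1]]; det(A-λI) = λ^2 + 10λ + 25.
repeated λ = -5 with a single eigenvector.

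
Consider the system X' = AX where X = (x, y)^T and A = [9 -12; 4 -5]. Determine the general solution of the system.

Coefficient matrix A = [[9, -12], [4, -5]].
Characteristic polynomial det(A - λI) = λ^2 - 4λ + 3 = 0.
Eigenvalues λ = 3, 1.
For λ=3: (A-λI) row 1 is [6, -12], so an eigenvector is (-2, -1).
For λ=1: (A-λI) row 1 is [8, -12], so an eigenvector is (3, 2).
General solution: C_1e^(3t)(-2,-1) + C_2e^(t)(3,2).

x(t) = -2C_1e^(3t) + 3C_2e^(t), y(t) = -C_1e^(3t) + 2C_2e^(t)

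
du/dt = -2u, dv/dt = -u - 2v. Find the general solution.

Coefficient matrix A = [[-2, 0], [-1, -2]].
Characteristic polynomial det(A - λI) = λ^2 + 4λ + 4 = 0.
Single eigenvalue λ = -2 with algebraic multiplicity 2.
Eigenvector v = (0,-1); generalized eigenvector w with (A-λI)w=v is (1,3).
General solution: e^(-2t)[c_1·v + c_2·(t·v + w)].

u(t) = c_2e^(-2t), v(t) = -c_1e^(-2t) - c_2te^(-2t) + 3c_2e^(-2t)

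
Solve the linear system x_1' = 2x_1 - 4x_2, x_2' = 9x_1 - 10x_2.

x_1(t) = -2K_1e^(-4t) - 2K_2te^(-4t) - K_2e^(-4t), x_2(t) = -3K_1e^(-4t) - 3K_2te^(-4t) - K_2e^(-4t)

Coefficient matrix A = [[2, -4], [9, -10]].
Characteristic polynomial det(A - λI) = λ^2 + 8λ + 16 = 0.
Single eigenvalue λ = -4 with algebraic multiplicity 2.
Eigenvector v = (-2,-3); generalized eigenvector w with (A-λI)w=v is (-1,-1).
General solution: e^(-4t)[K_1·v + K_2·(t·v + w)].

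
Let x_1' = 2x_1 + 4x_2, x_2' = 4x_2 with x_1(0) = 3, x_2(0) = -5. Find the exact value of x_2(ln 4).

A = [[2,4],[0,4]]; eigenvalues λ = 2, 4.
Eigenvectors: (-1,0) for λ=2, (2,1) for λ=4.
From the initial condition, c_1 = -13, c_2 = -5.
x_2(ln 4) = (-13)(4^2)(0) + (-5)(4^4)(1) = -1280.

-1280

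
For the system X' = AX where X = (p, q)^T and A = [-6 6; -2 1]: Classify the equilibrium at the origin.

A = [[-6,6],[-2,1]]; det(A-λI) = λ^2 + 5λ + 6.
λ = -3, -2: both negative.

stable node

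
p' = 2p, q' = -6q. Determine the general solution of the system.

Coefficient matrix A = [[2, 0], [0, -6]].
Characteristic polynomial det(A - λI) = λ^2 + 4λ - 12 = 0.
Eigenvalues λ = -6, 2.
For λ=-6: (A-λI) row 1 is [8, 0], so an eigenvector is (0, -1).
For λ=2: (A-λI) row 2 is [0, -8], so an eigenvector is (1, 0).
General solution: K_1e^(-6t)(0,-1) + K_2e^(2t)(1,0).

p(t) = K_2e^(2t), q(t) = -K_1e^(-6t)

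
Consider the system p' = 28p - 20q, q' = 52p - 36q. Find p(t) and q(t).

p(t) = 2c_1e^(-4t)sin(4t) - c_1e^(-4t)cos(4t) - c_2e^(-4t)sin(4t) - 2c_2e^(-4t)cos(4t), q(t) = 3c_1e^(-4t)sin(4t) - 2c_1e^(-4t)cos(4t) - 2c_2e^(-4t)sin(4t) - 3c_2e^(-4t)cos(4t)

Coefficient matrix A = [[28, -20], [52, -36]].
Characteristic polynomial det(A - λI) = λ^2 + 8λ + 32 = 0.
Eigenvalues λ = -4 ± 4i (complex conjugate pair).
For λ=-4+4i: an eigenvector is (-1,-2) - i(2,3) = (-1 - 2i, -2 - 3i).
A real fundamental pair from Re and Im of e^((-4+4i)t)v: X_1 = e^(-4t)(cos(4t)·(-1,-2) + sin(4t)·(2,3)), X_2 = e^(-4t)(sin(4t)·(-1,-2) - cos(4t)·(2,3)).
General solution: c_1X_1 + c_2X_2.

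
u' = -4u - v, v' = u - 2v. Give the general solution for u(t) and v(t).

u(t) = -c_1e^(-3t) - c_2te^(-3t) - c_2e^(-3t), v(t) = c_1e^(-3t) + c_2te^(-3t) + 2c_2e^(-3t)

Coefficient matrix A = [[-4, -1], [1, -2]].
Characteristic polynomial det(A - λI) = λ^2 + 6λ + 9 = 0.
Single eigenvalue λ = -3 with algebraic multiplicity 2.
Eigenvector v = (-1,1); generalized eigenvector w with (A-λI)w=v is (-1,2).
General solution: e^(-3t)[c_1·v + c_2·(t·v + w)].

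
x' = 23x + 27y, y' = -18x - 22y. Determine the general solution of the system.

Coefficient matrix A = [[23, 27], [-18, -22]].
Characteristic polynomial det(A - λI) = λ^2 - λ - 20 = 0.
Eigenvalues λ = 5, -4.
For λ=5: (A-λI) row 1 is [18, 27], so an eigenvector is (-3, 2).
For λ=-4: (A-λI) row 1 is [27, 27], so an eigenvector is (1, -1).
General solution: c_1e^(5t)(-3,2) + c_2e^(-4t)(1,-1).

x(t) = -3c_1e^(5t) + c_2e^(-4t), y(t) = 2c_1e^(5t) - c_2e^(-4t)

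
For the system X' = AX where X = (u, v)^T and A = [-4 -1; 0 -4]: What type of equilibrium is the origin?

stable improper node

A = [[-4,-1],[0,-4]]; det(A-λI) = λ^2 + 8λ + 16.
repeated λ = -4 with a single eigenvector.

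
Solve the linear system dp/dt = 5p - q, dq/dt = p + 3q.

p(t) = K_1e^(4t) + K_2te^(4t) - K_2e^(4t), q(t) = K_1e^(4t) + K_2te^(4t) - 2K_2e^(4t)

Coefficient matrix A = [[5, -1], [1, 3]].
Characteristic polynomial det(A - λI) = λ^2 - 8λ + 16 = 0.
Single eigenvalue λ = 4 with algebraic multiplicity 2.
Eigenvector v = (1,1); generalized eigenvector w with (A-λI)w=v is (-1,-2).
General solution: e^(4t)[K_1·v + K_2·(t·v + w)].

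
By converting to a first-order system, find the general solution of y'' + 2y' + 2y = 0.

y(t) = K_1e^(-t)cos(t) + K_2e^(-t)sin(t)

Let x_1 = y, x_2 = y'. Then x_1' = x_2 and x_2' = -2x_1 - 2x_2.
A = [[0,1],[-2,-2]]; det(A-λI) = λ^2 + 2λ + 2.
Eigenvalues λ = -1 ± i.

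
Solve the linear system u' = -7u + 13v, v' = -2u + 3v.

Coefficient matrix A = [[-7, 13], [-2, 3]].
Characteristic polynomial det(A - λI) = λ^2 + 4λ + 5 = 0.
Eigenvalues λ = -2 ± i (complex conjugate pair).
For λ=-2+i: an eigenvector is (-3,-1) - i(2,1) = (-3 - 2i, -1 - i).
A real fundamental pair from Re and Im of e^((-2+i)t)v: X_1 = e^(-2t)(cos(t)·(-3,-1) + sin(t)·(2,1)), X_2 = e^(-2t)(sin(t)·(-3,-1) - cos(t)·(2,1)).
General solution: C_1X_1 + C_2X_2.

u(t) = 2C_1e^(-2t)sin(t) - 3C_1e^(-2t)cos(t) - 3C_2e^(-2t)sin(t) - 2C_2e^(-2t)cos(t), v(t) = C_1e^(-2t)sin(t) - C_1e^(-2t)cos(t) - C_2e^(-2t)sin(t) - C_2e^(-2t)cos(t)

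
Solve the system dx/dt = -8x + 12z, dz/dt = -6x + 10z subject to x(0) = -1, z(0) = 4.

Coefficient matrix A = [[-8, 12], [-6, 10]].
Characteristic polynomial det(A - λI) = λ^2 - 2λ - 8 = 0.
Eigenvalues λ = 4, -2.
For λ=4: (A-λI) row 1 is [-12, 12], so an eigenvector is (1, 1).
For λ=-2: (A-λI) row 1 is [-6, 12], so an eigenvector is (-2, -1).
General solution: C_1e^(4t)(1,1) + C_2e^(-2t)(-2,-1).
Applying x(0)=-1, z(0)=4 gives C_1=9, C_2=5.

x(t) = 9e^(4t) - 10e^(-2t), z(t) = 9e^(4t) - 5e^(-2t)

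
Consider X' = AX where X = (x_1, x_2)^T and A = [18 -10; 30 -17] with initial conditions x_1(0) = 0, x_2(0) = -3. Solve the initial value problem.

Coefficient matrix A = [[18, -10], [30, -17]].
Characteristic polynomial det(A - λI) = λ^2 - λ - 6 = 0.
Eigenvalues λ = -2, 3.
For λ=-2: (A-λI) row 1 is [20, -10], so an eigenvector is (1, 2).
For λ=3: (A-λI) row 1 is [15, -10], so an eigenvector is (-2, -3).
General solution: K_1e^(-2t)(1,2) + K_2e^(3t)(-2,-3).
Applying x_1(0)=0, x_2(0)=-3 gives K_1=-6, K_2=-3.

x_1(t) = 6e^(3t) - 6e^(-2t), x_2(t) = 9e^(3t) - 12e^(-2t)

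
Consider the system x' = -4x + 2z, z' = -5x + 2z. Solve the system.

Coefficient matrix A = [[-4, 2], [-5, 2]].
Characteristic polynomial det(A - λI) = λ^2 + 2λ + 2 = 0.
Eigenvalues λ = -1 ± i (complex conjugate pair).
For λ=-1+i: an eigenvector is (1,1) - i(-1,-2) = (1 + i, 1 + 2i).
A real fundamental pair from Re and Im of e^((-1+i)t)v: X_1 = e^(-t)(cos(t)·(1,1) + sin(t)·(-1,-2)), X_2 = e^(-t)(sin(t)·(1,1) - cos(t)·(-1,-2)).
General solution: c_1X_1 + c_2X_2.

x(t) = -c_1e^(-t)sin(t) + c_1e^(-t)cos(t) + c_2e^(-t)sin(t) + c_2e^(-t)cos(t), z(t) = -2c_1e^(-t)sin(t) + c_1e^(-t)cos(t) + c_2e^(-t)sin(t) + 2c_2e^(-t)cos(t)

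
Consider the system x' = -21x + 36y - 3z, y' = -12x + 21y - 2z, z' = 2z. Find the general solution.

x(t) = -3C_1e^(3t) + 2C_2e^(-3t) + 3C_3e^(2t), y(t) = -2C_1e^(3t) + C_2e^(-3t) + 2C_3e^(2t), z(t) = C_3e^(2t)

Coefficient matrix A = [[-21, 36, -3], [-12, 21, -2], [0, 0, 2]].
det(A - λI) = 0 gives eigenvalues λ = 3, -3, 2.
For λ=3: eigenvector (-3,-2,0).
For λ=-3: eigenvector (2,1,0).
For λ=2: eigenvector (3,2,1).
General solution: C_1e^(3t)(-3,-2,0) + C_2e^(-3t)(2,1,0) + C_3e^(2t)(3,2,1).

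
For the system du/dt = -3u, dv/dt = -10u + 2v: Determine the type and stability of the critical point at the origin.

A = [[-3,0],[-10,2]]; det(A-λI) = λ^2 + λ - 6.
λ = -3, 2: opposite signs.

saddle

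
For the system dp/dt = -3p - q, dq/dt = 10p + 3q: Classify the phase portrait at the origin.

A = [[-3,-1],[10,3]]; det(A-λI) = λ^2 + 1.
λ = 0 ± i: zero real part.

center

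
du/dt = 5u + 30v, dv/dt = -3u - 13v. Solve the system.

u(t) = -3K_1e^(-4t)sin(3t) - K_1e^(-4t)cos(3t) - K_2e^(-4t)sin(3t) + 3K_2e^(-4t)cos(3t), v(t) = K_1e^(-4t)sin(3t) - K_2e^(-4t)cos(3t)

Coefficient matrix A = [[5, 30], [-3, -13]].
Characteristic polynomial det(A - λI) = λ^2 + 8λ + 25 = 0.
Eigenvalues λ = -4 ± 3i (complex conjugate pair).
For λ=-4+3i: an eigenvector is (-1,0) - i(-3,1) = (-1 + 3i, 0 - i).
A real fundamental pair from Re and Im of e^((-4+3i)t)v: X_1 = e^(-4t)(cos(3t)·(-1,0) + sin(3t)·(-3,1)), X_2 = e^(-4t)(sin(3t)·(-1,0) - cos(3t)·(-3,1)).
General solution: K_1X_1 + K_2X_2.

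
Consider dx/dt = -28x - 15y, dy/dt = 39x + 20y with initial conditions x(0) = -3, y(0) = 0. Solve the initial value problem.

Coefficient matrix A = [[-28, -15], [39, 20]].
Characteristic polynomial det(A - λI) = λ^2 + 8λ + 25 = 0.
Eigenvalues λ = -4 ± 3i (complex conjugate pair).
For λ=-4+3i: an eigenvector is (-2,3) - i(1,-2) = (-2 - i, 3 + 2i).
A real fundamental pair from Re and Im of e^((-4+3i)t)v: X_1 = e^(-4t)(cos(3t)·(-2,3) + sin(3t)·(1,-2)), X_2 = e^(-4t)(sin(3t)·(-2,3) - cos(3t)·(1,-2)).
General solution: c_1X_1 + c_2X_2.
Applying x(0)=-3, y(0)=0 gives c_1=6, c_2=-9.

x(t) = 24e^(-4t)sin(3t) - 3e^(-4t)cos(3t), y(t) = -39e^(-4t)sin(3t)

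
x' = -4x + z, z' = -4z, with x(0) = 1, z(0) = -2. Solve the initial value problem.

Coefficient matrix A = [[-4, 1], [0, -4]].
Characteristic polynomial det(A - λI) = λ^2 + 8λ + 16 = 0.
Single eigenvalue λ = -4 with algebraic multiplicity 2.
Eigenvector v = (1,0); generalized eigenvector w with (A-λI)w=v is (-2,1).
General solution: e^(-4t)[K_1·v + K_2·(t·v + w)].
Applying x(0)=1, z(0)=-2 gives K_1=-3, K_2=-2.

x(t) = -2te^(-4t) + e^(-4t), z(t) = -2e^(-4t)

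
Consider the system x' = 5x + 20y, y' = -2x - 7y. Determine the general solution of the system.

Coefficient matrix A = [[5, 20], [-2, -7]].
Characteristic polynomial det(A - λI) = λ^2 + 2λ + 5 = 0.
Eigenvalues λ = -1 ± 2i (complex conjugate pair).
For λ=-1+2i: an eigenvector is (-1,0) - i(-3,1) = (-1 + 3i, 0 - i).
A real fundamental pair from Re and Im of e^((-1+2i)t)v: X_1 = e^(-t)(cos(2t)·(-1,0) + sin(2t)·(-3,1)), X_2 = e^(-t)(sin(2t)·(-1,0) - cos(2t)·(-3,1)).
General solution: C_1X_1 + C_2X_2.

x(t) = -3C_1e^(-t)sin(2t) - C_1e^(-t)cos(2t) - C_2e^(-t)sin(2t) + 3C_2e^(-t)cos(2t), y(t) = C_1e^(-t)sin(2t) - C_2e^(-t)cos(2t)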